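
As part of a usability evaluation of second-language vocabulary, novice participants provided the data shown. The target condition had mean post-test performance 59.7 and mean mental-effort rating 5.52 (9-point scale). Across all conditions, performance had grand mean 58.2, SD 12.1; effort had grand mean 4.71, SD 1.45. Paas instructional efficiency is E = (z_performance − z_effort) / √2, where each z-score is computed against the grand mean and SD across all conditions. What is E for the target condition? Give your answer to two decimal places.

z_performance = (59.7 − 58.2) / 12.1 = 1.5000 / 12.1 = 0.1240.
z_effort = (5.52 − 4.71) / 1.45 = 0.8100 / 1.45 = 0.5586.
z_P − z_E = 0.1240 − 0.5586 = -0.4346.
E = -0.4346 / √2 = -0.4346 / 1.41421 = -0.3073 ≈ -0.31.

-0.31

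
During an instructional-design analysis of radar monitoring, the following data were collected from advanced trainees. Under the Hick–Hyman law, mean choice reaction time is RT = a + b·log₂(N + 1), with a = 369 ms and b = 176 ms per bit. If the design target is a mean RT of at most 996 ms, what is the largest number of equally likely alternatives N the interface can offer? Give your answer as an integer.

Set 369 + 176·log₂(N + 1) ≤ 996.
log₂(N + 1) ≤ (996 − 369) / 176 = 3.5625.
N + 1 ≤ 2^3.5625 = 11.8146.
N ≤ 10.8146, so the largest integer N is 10.

10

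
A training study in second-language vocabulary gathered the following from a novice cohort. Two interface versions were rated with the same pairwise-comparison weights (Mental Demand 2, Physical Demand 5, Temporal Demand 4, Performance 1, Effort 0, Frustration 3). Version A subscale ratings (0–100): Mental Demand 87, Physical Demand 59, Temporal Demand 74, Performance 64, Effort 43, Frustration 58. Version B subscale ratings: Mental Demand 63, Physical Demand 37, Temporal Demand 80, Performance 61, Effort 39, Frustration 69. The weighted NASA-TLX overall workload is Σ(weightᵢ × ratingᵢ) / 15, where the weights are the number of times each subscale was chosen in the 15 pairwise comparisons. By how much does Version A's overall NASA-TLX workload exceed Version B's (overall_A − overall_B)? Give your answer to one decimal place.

Version A weighted sum = 2·87 + 5·59 + 4·74 + 1·64 + 0·43 + 3·58 = 174 + 295 + 296 + 64 + 0 + 174 = 1003; overall_A = 1003/15 = 66.8667.
Version B weighted sum = 2·63 + 5·37 + 4·80 + 1·61 + 0·39 + 3·69 = 126 + 185 + 320 + 61 + 0 + 207 = 899; overall_B = 899/15 = 59.9333.
Difference = 66.8667 − 59.9333 = 6.9334 ≈ 6.9.

6.9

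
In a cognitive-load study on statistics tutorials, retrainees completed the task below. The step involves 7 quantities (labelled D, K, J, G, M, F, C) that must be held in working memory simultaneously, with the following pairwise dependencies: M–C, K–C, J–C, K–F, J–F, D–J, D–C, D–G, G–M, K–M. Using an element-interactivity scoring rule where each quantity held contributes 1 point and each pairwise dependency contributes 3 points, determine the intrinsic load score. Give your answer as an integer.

37

Count of quantities held simultaneously: 7.
Count of pairwise dependencies listed: 10.
Element contribution: 7 × 1 = 7.
Interaction contribution: 10 × 3 = 30.
Intrinsic load = 7 + 30 = 37.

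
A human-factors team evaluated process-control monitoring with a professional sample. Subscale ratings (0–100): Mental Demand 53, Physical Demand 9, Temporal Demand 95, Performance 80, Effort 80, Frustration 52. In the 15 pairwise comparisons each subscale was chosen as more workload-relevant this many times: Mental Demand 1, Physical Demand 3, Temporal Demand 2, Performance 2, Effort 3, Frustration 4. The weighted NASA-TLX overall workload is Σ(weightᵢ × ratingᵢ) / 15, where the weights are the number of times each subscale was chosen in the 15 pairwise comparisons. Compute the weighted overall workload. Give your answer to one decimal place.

The tallies are the weights (they sum to 15).
Weighted sum = 1·53 + 3·9 + 2·95 + 2·80 + 3·80 + 4·52
            = 53 + 27 + 190 + 160 + 240 + 208 = 878.
Overall workload = 878 / 15 = 58.5333 ≈ 58.5.

58.5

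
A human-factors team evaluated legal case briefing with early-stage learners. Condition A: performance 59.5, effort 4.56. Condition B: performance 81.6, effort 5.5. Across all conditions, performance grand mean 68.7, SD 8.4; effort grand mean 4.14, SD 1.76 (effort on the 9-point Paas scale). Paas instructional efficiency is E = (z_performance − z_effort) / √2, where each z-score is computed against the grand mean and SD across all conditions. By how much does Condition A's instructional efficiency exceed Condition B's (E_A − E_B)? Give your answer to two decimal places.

-1.48

Condition A: z_P = (59.5 − 68.7)/8.4 = -1.0952; z_E = (4.56 − 4.14)/1.76 = 0.2386; E_A = (-1.0952 − 0.2386)/√2 = -0.9431.
Condition B: z_P = (81.6 − 68.7)/8.4 = 1.5357; z_E = (5.5 − 4.14)/1.76 = 0.7727; E_B = (1.5357 − 0.7727)/√2 = 0.5395.
E_A − E_B = -0.9431 − 0.5395 = -1.4826 ≈ -1.48.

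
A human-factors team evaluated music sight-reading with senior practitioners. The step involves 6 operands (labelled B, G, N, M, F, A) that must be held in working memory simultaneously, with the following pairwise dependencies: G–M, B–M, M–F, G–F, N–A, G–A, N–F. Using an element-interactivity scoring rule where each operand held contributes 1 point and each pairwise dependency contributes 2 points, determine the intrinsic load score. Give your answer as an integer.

20

Count of operands held simultaneously: 6.
Count of pairwise dependencies listed: 7.
Element contribution: 6 × 1 = 6.
Interaction contribution: 7 × 2 = 14.
Intrinsic load = 6 + 14 = 20.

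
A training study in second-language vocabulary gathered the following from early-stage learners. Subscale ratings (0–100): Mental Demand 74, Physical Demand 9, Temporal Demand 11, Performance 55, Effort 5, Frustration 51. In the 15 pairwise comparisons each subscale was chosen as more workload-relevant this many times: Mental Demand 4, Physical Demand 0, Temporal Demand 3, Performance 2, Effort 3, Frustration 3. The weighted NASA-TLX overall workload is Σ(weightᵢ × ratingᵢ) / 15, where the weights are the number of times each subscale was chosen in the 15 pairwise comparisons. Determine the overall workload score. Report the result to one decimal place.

40.5

The tallies are the weights (they sum to 15).
Weighted sum = 4·74 + 0·9 + 3·11 + 2·55 + 3·5 + 3·51
            = 296 + 0 + 33 + 110 + 15 + 153 = 607.
Overall workload = 607 / 15 = 40.4667 ≈ 40.5.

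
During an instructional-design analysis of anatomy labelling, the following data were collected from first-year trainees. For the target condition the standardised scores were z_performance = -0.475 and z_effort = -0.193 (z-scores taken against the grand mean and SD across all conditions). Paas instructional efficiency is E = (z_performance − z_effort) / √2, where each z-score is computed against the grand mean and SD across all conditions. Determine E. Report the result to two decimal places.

z_P − z_E = -0.475 − (-0.193) = -0.2820.
E = -0.2820 / √2 = -0.2820 / 1.41421 = -0.1994 ≈ -0.20.

-0.20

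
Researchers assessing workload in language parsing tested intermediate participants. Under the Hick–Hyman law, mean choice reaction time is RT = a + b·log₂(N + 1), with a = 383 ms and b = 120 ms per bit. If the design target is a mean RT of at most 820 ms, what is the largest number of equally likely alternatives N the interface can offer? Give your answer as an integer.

Set 383 + 120·log₂(N + 1) ≤ 820.
log₂(N + 1) ≤ (820 − 383) / 120 = 3.6417.
N + 1 ≤ 2^3.6417 = 12.4813.
N ≤ 11.4813, so the largest integer N is 11.

11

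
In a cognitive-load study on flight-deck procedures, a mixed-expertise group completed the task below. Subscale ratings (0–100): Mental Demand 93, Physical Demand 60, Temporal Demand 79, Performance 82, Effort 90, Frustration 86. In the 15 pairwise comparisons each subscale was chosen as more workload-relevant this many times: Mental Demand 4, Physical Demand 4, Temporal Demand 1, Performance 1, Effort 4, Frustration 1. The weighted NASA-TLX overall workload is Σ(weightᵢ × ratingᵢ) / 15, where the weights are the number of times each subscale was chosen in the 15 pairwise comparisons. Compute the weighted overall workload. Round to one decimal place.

81.3

The tallies are the weights (they sum to 15).
Weighted sum = 4·93 + 4·60 + 1·79 + 1·82 + 4·90 + 1·86
            = 372 + 240 + 79 + 82 + 360 + 86 = 1219.
Overall workload = 1219 / 15 = 81.2667 ≈ 81.3.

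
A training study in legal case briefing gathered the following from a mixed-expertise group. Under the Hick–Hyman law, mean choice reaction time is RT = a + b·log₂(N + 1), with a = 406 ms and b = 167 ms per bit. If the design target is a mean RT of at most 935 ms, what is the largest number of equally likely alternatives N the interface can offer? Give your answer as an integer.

Set 406 + 167·log₂(N + 1) ≤ 935.
log₂(N + 1) ≤ (935 − 406) / 167 = 3.1677.
N + 1 ≤ 2^3.1677 = 8.9861.
N ≤ 7.9861, so the largest integer N is 7.

7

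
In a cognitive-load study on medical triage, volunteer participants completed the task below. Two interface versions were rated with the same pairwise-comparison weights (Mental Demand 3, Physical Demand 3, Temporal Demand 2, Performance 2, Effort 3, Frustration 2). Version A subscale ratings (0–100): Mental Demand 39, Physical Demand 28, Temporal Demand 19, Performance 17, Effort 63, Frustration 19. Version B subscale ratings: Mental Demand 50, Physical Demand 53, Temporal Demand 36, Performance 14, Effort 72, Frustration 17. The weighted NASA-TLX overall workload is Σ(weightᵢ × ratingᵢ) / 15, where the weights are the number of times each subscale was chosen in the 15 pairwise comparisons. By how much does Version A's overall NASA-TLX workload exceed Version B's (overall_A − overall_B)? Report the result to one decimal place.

-10.6

Version A weighted sum = 3·39 + 3·28 + 2·19 + 2·17 + 3·63 + 2·19 = 117 + 84 + 38 + 34 + 189 + 38 = 500; overall_A = 500/15 = 33.3333.
Version B weighted sum = 3·50 + 3·53 + 2·36 + 2·14 + 3·72 + 2·17 = 150 + 159 + 72 + 28 + 216 + 34 = 659; overall_B = 659/15 = 43.9333.
Difference = 33.3333 − 43.9333 = -10.6000 ≈ -10.6.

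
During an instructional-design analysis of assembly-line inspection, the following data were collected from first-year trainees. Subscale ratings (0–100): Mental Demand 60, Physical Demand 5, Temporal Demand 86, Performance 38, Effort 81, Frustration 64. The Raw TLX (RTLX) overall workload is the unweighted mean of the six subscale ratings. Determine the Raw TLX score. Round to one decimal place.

Sum of ratings = 60 + 5 + 86 + 38 + 81 + 64 = 334.
RTLX = 334 / 6 = 55.6667 ≈ 55.7.

55.7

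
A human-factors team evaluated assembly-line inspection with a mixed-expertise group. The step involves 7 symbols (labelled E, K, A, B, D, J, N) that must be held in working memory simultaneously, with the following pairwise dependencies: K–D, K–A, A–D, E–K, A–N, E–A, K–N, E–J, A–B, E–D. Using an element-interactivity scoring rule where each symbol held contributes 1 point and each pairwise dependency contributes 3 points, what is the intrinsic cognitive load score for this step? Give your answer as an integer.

37

Count of symbols held simultaneously: 7.
Count of pairwise dependencies listed: 10.
Element contribution: 7 × 1 = 7.
Interaction contribution: 10 × 3 = 30.
Intrinsic load = 7 + 30 = 37.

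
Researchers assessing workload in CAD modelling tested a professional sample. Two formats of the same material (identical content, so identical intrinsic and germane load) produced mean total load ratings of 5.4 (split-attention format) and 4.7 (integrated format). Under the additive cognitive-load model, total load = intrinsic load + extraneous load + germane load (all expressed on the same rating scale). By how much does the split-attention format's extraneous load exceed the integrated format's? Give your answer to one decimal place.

0.7

Intrinsic and germane load are equal across formats, so the difference in total load equals the difference in extraneous load.
Extraneous-load difference = 5.4 − 4.7 = 0.7.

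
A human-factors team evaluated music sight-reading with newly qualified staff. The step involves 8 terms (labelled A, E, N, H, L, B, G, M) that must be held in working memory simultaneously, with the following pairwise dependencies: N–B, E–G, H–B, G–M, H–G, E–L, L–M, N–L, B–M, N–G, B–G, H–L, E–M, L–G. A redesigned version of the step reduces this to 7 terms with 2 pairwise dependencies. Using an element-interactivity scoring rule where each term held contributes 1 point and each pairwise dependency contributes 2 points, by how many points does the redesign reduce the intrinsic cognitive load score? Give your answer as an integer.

25

Original: 8 × 1 + 14 × 2 = 8 + 28 = 36.
Redesigned: 7 × 1 + 2 × 2 = 7 + 4 = 11.
Reduction = 36 − 11 = 25.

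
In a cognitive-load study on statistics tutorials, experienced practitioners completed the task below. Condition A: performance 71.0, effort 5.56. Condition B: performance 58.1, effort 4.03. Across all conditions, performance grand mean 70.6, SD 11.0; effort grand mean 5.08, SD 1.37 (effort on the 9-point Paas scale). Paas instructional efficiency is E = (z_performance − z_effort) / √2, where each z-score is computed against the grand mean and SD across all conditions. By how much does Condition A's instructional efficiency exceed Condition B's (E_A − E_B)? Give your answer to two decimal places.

0.04

Condition A: z_P = (71.0 − 70.6)/11.0 = 0.0364; z_E = (5.56 − 5.08)/1.37 = 0.3504; E_A = (0.0364 − 0.3504)/√2 = -0.2220.
Condition B: z_P = (58.1 − 70.6)/11.0 = -1.1364; z_E = (4.03 − 5.08)/1.37 = -0.7664; E_B = (-1.1364 − (-0.7664))/√2 = -0.2616.
E_A − E_B = -0.2220 − (-0.2616) = 0.0396 ≈ 0.04.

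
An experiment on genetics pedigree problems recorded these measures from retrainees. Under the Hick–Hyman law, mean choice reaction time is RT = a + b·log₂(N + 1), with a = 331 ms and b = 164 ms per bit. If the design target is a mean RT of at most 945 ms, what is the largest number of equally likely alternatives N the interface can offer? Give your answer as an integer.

Set 331 + 164·log₂(N + 1) ≤ 945.
log₂(N + 1) ≤ (945 − 331) / 164 = 3.7439.
N + 1 ≤ 2^3.7439 = 13.3976.
N ≤ 12.3976, so the largest integer N is 12.

12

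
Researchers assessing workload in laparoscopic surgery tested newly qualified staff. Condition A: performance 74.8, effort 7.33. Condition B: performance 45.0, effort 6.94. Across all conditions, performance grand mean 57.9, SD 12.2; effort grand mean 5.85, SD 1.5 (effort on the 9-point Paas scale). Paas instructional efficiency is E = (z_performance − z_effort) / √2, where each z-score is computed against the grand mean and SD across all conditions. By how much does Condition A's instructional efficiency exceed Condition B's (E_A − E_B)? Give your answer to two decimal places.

1.54

Condition A: z_P = (74.8 − 57.9)/12.2 = 1.3852; z_E = (7.33 − 5.85)/1.5 = 0.9867; E_A = (1.3852 − 0.9867)/√2 = 0.2818.
Condition B: z_P = (45.0 − 57.9)/12.2 = -1.0574; z_E = (6.94 − 5.85)/1.5 = 0.7267; E_B = (-1.0574 − 0.7267)/√2 = -1.2615.
E_A − E_B = 0.2818 − (-1.2615) = 1.5433 ≈ 1.54.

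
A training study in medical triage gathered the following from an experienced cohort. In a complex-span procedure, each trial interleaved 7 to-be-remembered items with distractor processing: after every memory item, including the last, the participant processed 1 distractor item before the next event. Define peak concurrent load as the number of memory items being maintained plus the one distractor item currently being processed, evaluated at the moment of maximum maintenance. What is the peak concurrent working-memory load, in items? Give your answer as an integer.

8

Maintenance is greatest during the distractor(s) after memory item 7: all 7 memory items are being held.
One distractor item is concurrently being processed.
Peak concurrent load = 7 + 1 = 8 items.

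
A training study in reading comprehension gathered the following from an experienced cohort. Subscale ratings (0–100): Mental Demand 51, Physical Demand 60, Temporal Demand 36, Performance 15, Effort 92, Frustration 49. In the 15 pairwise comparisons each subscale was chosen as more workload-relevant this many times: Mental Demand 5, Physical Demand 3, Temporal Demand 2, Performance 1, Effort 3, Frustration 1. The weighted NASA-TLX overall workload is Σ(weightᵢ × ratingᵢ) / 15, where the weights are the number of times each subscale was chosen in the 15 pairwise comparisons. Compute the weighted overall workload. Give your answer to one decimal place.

The tallies are the weights (they sum to 15).
Weighted sum = 5·51 + 3·60 + 2·36 + 1·15 + 3·92 + 1·49
            = 255 + 180 + 72 + 15 + 276 + 49 = 847.
Overall workload = 847 / 15 = 56.4667 ≈ 56.5.

56.5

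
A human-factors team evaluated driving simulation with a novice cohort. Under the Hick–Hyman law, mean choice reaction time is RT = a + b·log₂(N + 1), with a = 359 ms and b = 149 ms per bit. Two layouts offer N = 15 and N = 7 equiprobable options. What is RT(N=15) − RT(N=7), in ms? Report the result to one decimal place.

RT(15) = 359 + 149·log₂(16) = 359 + 149·4.0000 = 955.0000 ms.
RT(7) = 359 + 149·log₂(8) = 359 + 149·3.0000 = 806.0000 ms.
Difference = 955.0000 − 806.0000 = 149.0000 ≈ 149.0 ms.

149.0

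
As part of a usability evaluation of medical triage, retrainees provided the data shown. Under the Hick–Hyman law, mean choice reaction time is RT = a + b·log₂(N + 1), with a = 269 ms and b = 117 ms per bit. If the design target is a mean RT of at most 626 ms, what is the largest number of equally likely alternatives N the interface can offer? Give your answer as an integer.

7

Set 269 + 117·log₂(N + 1) ≤ 626.
log₂(N + 1) ≤ (626 − 269) / 117 = 3.0513.
N + 1 ≤ 2^3.0513 = 8.2896.
N ≤ 7.2896, so the largest integer N is 7.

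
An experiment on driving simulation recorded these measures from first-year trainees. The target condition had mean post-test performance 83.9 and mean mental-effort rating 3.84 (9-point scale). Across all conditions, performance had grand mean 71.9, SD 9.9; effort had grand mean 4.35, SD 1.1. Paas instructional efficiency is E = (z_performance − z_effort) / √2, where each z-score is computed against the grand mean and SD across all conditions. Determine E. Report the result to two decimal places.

z_performance = (83.9 − 71.9) / 9.9 = 12.0000 / 9.9 = 1.2121.
z_effort = (3.84 − 4.35) / 1.1 = -0.5100 / 1.1 = -0.4636.
z_P − z_E = 1.2121 − (-0.4636) = 1.6757.
E = 1.6757 / √2 = 1.6757 / 1.41421 = 1.1849 ≈ 1.18.

1.18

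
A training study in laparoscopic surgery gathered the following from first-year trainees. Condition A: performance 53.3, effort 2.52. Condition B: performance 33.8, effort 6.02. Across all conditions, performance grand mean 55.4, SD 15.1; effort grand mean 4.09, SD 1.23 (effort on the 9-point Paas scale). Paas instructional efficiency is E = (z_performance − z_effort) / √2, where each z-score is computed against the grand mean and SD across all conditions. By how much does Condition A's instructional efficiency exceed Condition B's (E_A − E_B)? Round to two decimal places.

2.93

Condition A: z_P = (53.3 − 55.4)/15.1 = -0.1391; z_E = (2.52 − 4.09)/1.23 = -1.2764; E_A = (-0.1391 − (-1.2764))/√2 = 0.8042.
Condition B: z_P = (33.8 − 55.4)/15.1 = -1.4305; z_E = (6.02 − 4.09)/1.23 = 1.5691; E_B = (-1.4305 − 1.5691)/√2 = -2.1210.
E_A − E_B = 0.8042 − (-2.1210) = 2.9252 ≈ 2.93.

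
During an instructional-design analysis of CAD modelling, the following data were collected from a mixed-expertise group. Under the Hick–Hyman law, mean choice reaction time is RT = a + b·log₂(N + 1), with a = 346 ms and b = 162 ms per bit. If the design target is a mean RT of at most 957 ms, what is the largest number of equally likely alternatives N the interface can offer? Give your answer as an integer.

Set 346 + 162·log₂(N + 1) ≤ 957.
log₂(N + 1) ≤ (957 − 346) / 162 = 3.7716.
N + 1 ≤ 2^3.7716 = 13.6573.
N ≤ 12.6573, so the largest integer N is 12.

12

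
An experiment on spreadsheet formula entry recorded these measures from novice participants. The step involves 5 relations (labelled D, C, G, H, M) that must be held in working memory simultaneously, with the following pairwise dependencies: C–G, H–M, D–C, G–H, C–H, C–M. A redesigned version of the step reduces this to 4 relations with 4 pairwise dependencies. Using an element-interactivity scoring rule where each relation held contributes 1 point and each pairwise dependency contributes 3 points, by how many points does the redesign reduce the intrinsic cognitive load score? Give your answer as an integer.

7

Original: 5 × 1 + 6 × 3 = 5 + 18 = 23.
Redesigned: 4 × 1 + 4 × 3 = 4 + 12 = 16.
Reduction = 23 − 16 = 7.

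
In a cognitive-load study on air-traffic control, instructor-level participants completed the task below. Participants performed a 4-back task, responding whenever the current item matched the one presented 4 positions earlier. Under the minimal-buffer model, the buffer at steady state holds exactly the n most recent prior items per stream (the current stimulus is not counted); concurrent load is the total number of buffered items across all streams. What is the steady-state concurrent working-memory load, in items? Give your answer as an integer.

4

The buffer holds the 4 most recent prior items.
Steady-state concurrent load = 4 items.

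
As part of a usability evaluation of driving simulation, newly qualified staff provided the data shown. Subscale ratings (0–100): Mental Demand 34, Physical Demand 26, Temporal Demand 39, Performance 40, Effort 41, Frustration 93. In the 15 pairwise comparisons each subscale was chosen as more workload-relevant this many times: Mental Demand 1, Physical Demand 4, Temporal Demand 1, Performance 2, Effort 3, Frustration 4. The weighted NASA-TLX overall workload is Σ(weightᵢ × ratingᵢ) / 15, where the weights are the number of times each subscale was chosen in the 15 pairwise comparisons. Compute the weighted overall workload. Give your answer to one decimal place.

The tallies are the weights (they sum to 15).
Weighted sum = 1·34 + 4·26 + 1·39 + 2·40 + 3·41 + 4·93
            = 34 + 104 + 39 + 80 + 123 + 372 = 752.
Overall workload = 752 / 15 = 50.1333 ≈ 50.1.

50.1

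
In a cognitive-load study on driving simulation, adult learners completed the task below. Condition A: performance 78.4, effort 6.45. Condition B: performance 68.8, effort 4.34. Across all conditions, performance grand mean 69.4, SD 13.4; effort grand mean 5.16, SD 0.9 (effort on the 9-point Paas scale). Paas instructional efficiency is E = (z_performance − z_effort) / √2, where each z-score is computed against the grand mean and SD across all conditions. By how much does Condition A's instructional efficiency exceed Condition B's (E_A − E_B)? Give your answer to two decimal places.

-1.15

Condition A: z_P = (78.4 − 69.4)/13.4 = 0.6716; z_E = (6.45 − 5.16)/0.9 = 1.4333; E_A = (0.6716 − 1.4333)/√2 = -0.5386.
Condition B: z_P = (68.8 − 69.4)/13.4 = -0.0448; z_E = (4.34 − 5.16)/0.9 = -0.9111; E_B = (-0.0448 − (-0.9111))/√2 = 0.6126.
E_A − E_B = -0.5386 − 0.6126 = -1.1512 ≈ -1.15.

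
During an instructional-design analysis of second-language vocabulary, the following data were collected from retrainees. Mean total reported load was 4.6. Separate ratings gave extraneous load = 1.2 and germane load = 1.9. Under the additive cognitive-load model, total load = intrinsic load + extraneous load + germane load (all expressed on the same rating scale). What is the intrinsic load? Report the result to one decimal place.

intrinsic load = total − extraneous − germane
             = 4.6 − 1.2 − 1.9 = 1.5.

1.5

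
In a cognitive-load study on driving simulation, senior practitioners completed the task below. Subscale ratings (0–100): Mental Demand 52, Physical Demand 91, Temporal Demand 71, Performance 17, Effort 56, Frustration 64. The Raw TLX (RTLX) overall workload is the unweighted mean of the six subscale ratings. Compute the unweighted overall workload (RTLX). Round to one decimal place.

58.5

Sum of ratings = 52 + 91 + 71 + 17 + 56 + 64 = 351.
RTLX = 351 / 6 = 58.5000 ≈ 58.5.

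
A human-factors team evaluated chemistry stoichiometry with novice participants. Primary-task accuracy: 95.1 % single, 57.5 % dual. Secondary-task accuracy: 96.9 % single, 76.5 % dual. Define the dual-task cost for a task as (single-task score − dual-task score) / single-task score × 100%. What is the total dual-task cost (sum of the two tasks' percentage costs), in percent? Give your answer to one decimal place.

Primary cost = (95.1 − 57.5) / 95.1 × 100% = 39.5373%.
Secondary cost = (96.9 − 76.5) / 96.9 × 100% = 21.0526%.
Total = 39.5373% + 21.0526% = 60.5899% ≈ 60.6%.

60.6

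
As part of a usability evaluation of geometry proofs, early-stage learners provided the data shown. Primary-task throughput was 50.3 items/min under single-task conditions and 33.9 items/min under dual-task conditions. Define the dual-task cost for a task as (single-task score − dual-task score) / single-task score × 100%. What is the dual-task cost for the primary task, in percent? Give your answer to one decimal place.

Cost = (50.3 − 33.9) / 50.3 × 100%
     = 16.4000 / 50.3 × 100% = 32.6044%.
≈ 32.6%.

32.6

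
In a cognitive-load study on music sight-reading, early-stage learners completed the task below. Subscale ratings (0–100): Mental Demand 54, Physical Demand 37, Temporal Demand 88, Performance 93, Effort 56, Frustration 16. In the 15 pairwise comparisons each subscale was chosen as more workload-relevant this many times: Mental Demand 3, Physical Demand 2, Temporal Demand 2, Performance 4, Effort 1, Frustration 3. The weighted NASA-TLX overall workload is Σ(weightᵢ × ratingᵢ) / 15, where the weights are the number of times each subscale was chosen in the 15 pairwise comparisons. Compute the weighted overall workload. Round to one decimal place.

59.2

The tallies are the weights (they sum to 15).
Weighted sum = 3·54 + 2·37 + 2·88 + 4·93 + 1·56 + 3·16
            = 162 + 74 + 176 + 372 + 56 + 48 = 888.
Overall workload = 888 / 15 = 59.2000 ≈ 59.2.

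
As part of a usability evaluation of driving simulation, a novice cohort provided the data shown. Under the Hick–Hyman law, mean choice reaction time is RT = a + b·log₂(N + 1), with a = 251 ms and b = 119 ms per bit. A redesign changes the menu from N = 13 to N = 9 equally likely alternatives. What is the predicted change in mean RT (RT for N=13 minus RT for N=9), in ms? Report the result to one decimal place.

57.8

RT(13) = 251 + 119·log₂(14) = 251 + 119·3.8074 = 704.0806 ms.
RT(9) = 251 + 119·log₂(10) = 251 + 119·3.3219 = 646.3061 ms.
Difference = 704.0806 − 646.3061 = 57.7745 ≈ 57.8 ms.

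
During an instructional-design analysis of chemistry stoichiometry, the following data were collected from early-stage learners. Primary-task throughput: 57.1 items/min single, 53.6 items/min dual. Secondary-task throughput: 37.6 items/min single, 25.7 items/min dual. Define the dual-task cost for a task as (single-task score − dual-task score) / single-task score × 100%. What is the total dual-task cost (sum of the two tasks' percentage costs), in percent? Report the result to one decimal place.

Primary cost = (57.1 − 53.6) / 57.1 × 100% = 6.1296%.
Secondary cost = (37.6 − 25.7) / 37.6 × 100% = 31.6489%.
Total = 6.1296% + 31.6489% = 37.7785% ≈ 37.8%.

37.8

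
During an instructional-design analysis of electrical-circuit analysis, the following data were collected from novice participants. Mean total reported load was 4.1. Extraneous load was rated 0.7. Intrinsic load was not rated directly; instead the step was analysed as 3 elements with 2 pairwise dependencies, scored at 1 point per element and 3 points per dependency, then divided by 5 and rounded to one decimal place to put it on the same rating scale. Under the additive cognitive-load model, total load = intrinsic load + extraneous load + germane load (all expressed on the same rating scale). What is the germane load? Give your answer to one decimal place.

1.6

Intrinsic (element-interactivity): (3 × 1 + 2 × 3) / 5 = 9 / 5 = 1.8000 → 1.8.
germane load = total − intrinsic − extraneous
             = 4.1 − 1.8 − 0.7 = 1.6.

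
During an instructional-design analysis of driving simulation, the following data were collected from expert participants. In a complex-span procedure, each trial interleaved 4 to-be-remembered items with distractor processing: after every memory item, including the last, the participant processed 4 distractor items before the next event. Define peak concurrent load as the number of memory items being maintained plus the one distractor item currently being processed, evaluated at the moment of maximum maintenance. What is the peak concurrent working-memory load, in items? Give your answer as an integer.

Maintenance is greatest during the distractor(s) after memory item 4: all 4 memory items are being held.
One distractor item is concurrently being processed.
Peak concurrent load = 4 + 1 = 5 items.

5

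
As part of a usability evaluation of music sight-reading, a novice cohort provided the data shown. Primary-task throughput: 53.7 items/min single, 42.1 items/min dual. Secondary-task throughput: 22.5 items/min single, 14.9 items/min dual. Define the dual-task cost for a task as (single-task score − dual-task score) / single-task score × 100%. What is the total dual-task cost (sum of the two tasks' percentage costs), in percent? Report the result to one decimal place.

55.4

Primary cost = (53.7 − 42.1) / 53.7 × 100% = 21.6015%.
Secondary cost = (22.5 − 14.9) / 22.5 × 100% = 33.7778%.
Total = 21.6015% + 33.7778% = 55.3793% ≈ 55.4%.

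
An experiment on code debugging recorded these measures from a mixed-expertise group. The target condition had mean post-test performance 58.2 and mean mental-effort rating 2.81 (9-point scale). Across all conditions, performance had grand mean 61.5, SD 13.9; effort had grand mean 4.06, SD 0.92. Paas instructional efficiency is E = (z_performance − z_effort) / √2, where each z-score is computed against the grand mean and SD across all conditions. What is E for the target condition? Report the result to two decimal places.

0.79

z_performance = (58.2 − 61.5) / 13.9 = -3.3000 / 13.9 = -0.2374.
z_effort = (2.81 − 4.06) / 0.92 = -1.2500 / 0.92 = -1.3587.
z_P − z_E = -0.2374 − (-1.3587) = 1.1213.
E = 1.1213 / √2 = 1.1213 / 1.41421 = 0.7929 ≈ 0.79.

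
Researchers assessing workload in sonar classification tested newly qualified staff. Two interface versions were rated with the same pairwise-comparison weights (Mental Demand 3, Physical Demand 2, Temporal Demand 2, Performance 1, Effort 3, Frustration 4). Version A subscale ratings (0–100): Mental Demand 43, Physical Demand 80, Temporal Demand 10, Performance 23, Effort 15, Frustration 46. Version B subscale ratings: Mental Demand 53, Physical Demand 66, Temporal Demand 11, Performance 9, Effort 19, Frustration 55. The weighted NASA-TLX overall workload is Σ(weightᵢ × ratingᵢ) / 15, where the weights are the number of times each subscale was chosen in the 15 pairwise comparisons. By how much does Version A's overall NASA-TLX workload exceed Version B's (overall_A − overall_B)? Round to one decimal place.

-2.5

Version A weighted sum = 3·43 + 2·80 + 2·10 + 1·23 + 3·15 + 4·46 = 129 + 160 + 20 + 23 + 45 + 184 = 561; overall_A = 561/15 = 37.4000.
Version B weighted sum = 3·53 + 2·66 + 2·11 + 1·9 + 3·19 + 4·55 = 159 + 132 + 22 + 9 + 57 + 220 = 599; overall_B = 599/15 = 39.9333.
Difference = 37.4000 − 39.9333 = -2.5333 ≈ -2.5.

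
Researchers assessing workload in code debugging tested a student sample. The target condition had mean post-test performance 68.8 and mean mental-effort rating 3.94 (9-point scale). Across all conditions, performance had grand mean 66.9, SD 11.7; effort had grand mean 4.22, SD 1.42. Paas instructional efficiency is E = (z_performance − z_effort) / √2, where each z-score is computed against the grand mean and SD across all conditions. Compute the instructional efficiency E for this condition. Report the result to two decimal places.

z_performance = (68.8 − 66.9) / 11.7 = 1.9000 / 11.7 = 0.1624.
z_effort = (3.94 − 4.22) / 1.42 = -0.2800 / 1.42 = -0.1972.
z_P − z_E = 0.1624 − (-0.1972) = 0.3596.
E = 0.3596 / √2 = 0.3596 / 1.41421 = 0.2543 ≈ 0.25.

0.25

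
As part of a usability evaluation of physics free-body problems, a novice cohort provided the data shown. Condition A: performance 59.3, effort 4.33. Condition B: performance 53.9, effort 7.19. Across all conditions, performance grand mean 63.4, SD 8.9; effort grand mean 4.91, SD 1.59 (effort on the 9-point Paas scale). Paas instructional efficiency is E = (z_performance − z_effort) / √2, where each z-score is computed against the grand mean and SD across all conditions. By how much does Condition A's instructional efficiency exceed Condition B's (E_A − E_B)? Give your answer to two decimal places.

Condition A: z_P = (59.3 − 63.4)/8.9 = -0.4607; z_E = (4.33 − 4.91)/1.59 = -0.3648; E_A = (-0.4607 − (-0.3648))/√2 = -0.0678.
Condition B: z_P = (53.9 − 63.4)/8.9 = -1.0674; z_E = (7.19 − 4.91)/1.59 = 1.4340; E_B = (-1.0674 − 1.4340)/√2 = -1.7688.
E_A − E_B = -0.0678 − (-1.7688) = 1.7010 ≈ 1.70.

1.70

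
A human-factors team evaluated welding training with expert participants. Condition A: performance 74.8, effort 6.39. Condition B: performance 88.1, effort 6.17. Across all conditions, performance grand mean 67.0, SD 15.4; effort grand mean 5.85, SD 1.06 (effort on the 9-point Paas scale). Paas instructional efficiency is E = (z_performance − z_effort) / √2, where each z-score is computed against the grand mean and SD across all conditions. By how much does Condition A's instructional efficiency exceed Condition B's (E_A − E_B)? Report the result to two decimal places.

-0.76

Condition A: z_P = (74.8 − 67.0)/15.4 = 0.5065; z_E = (6.39 − 5.85)/1.06 = 0.5094; E_A = (0.5065 − 0.5094)/√2 = -0.0021.
Condition B: z_P = (88.1 − 67.0)/15.4 = 1.3701; z_E = (6.17 − 5.85)/1.06 = 0.3019; E_B = (1.3701 − 0.3019)/√2 = 0.7553.
E_A − E_B = -0.0021 − 0.7553 = -0.7574 ≈ -0.76.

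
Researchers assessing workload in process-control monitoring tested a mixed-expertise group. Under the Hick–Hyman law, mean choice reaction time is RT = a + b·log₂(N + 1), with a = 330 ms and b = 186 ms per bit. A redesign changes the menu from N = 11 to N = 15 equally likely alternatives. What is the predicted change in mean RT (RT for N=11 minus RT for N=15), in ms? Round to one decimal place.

RT(11) = 330 + 186·log₂(12) = 330 + 186·3.5850 = 996.8100 ms.
RT(15) = 330 + 186·log₂(16) = 330 + 186·4.0000 = 1074.0000 ms.
Difference = 996.8100 − 1074.0000 = -77.1900 ≈ -77.2 ms.

-77.2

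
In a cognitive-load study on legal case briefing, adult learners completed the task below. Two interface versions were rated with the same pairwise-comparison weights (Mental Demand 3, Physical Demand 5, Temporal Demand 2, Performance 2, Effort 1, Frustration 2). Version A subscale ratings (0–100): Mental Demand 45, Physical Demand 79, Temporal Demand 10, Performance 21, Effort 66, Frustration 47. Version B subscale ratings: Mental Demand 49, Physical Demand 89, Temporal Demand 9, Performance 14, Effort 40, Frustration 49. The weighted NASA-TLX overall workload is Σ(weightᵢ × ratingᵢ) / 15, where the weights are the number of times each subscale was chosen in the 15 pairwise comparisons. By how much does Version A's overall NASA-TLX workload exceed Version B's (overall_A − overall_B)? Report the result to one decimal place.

Version A weighted sum = 3·45 + 5·79 + 2·10 + 2·21 + 1·66 + 2·47 = 135 + 395 + 20 + 42 + 66 + 94 = 752; overall_A = 752/15 = 50.1333.
Version B weighted sum = 3·49 + 5·89 + 2·9 + 2·14 + 1·40 + 2·49 = 147 + 445 + 18 + 28 + 40 + 98 = 776; overall_B = 776/15 = 51.7333.
Difference = 50.1333 − 51.7333 = -1.6000 ≈ -1.6.

-1.6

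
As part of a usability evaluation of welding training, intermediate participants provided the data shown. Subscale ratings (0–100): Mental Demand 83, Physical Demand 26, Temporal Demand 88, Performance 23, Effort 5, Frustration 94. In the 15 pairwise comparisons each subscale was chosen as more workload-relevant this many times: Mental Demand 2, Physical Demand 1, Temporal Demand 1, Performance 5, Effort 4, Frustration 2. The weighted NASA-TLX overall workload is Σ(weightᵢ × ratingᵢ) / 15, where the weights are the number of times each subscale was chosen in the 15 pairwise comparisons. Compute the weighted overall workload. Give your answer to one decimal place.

40.2

The tallies are the weights (they sum to 15).
Weighted sum = 2·83 + 1·26 + 1·88 + 5·23 + 4·5 + 2·94
            = 166 + 26 + 88 + 115 + 20 + 188 = 603.
Overall workload = 603 / 15 = 40.2000 ≈ 40.2.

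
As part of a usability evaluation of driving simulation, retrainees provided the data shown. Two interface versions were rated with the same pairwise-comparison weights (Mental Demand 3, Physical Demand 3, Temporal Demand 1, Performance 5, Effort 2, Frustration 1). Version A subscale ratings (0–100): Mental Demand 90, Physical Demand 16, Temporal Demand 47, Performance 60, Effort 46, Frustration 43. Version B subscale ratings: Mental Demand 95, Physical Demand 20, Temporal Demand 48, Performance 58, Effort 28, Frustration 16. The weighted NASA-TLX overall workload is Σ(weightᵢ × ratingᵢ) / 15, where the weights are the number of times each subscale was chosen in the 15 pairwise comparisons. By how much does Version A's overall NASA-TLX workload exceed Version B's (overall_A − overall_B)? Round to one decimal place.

3.0

Version A weighted sum = 3·90 + 3·16 + 1·47 + 5·60 + 2·46 + 1·43 = 270 + 48 + 47 + 300 + 92 + 43 = 800; overall_A = 800/15 = 53.3333.
Version B weighted sum = 3·95 + 3·20 + 1·48 + 5·58 + 2·28 + 1·16 = 285 + 60 + 48 + 290 + 56 + 16 = 755; overall_B = 755/15 = 50.3333.
Difference = 53.3333 − 50.3333 = 3.0000 ≈ 3.0.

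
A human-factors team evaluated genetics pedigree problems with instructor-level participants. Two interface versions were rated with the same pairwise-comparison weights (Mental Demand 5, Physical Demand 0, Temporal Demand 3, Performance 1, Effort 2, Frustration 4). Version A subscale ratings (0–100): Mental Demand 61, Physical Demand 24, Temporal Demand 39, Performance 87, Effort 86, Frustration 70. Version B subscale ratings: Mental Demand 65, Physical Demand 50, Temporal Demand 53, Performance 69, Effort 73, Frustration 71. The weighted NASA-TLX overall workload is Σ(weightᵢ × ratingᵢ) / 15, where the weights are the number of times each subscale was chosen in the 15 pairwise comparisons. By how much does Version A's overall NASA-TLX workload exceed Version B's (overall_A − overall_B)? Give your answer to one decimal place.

-1.5

Version A weighted sum = 5·61 + 0·24 + 3·39 + 1·87 + 2·86 + 4·70 = 305 + 0 + 117 + 87 + 172 + 280 = 961; overall_A = 961/15 = 64.0667.
Version B weighted sum = 5·65 + 0·50 + 3·53 + 1·69 + 2·73 + 4·71 = 325 + 0 + 159 + 69 + 146 + 284 = 983; overall_B = 983/15 = 65.5333.
Difference = 64.0667 − 65.5333 = -1.4666 ≈ -1.5.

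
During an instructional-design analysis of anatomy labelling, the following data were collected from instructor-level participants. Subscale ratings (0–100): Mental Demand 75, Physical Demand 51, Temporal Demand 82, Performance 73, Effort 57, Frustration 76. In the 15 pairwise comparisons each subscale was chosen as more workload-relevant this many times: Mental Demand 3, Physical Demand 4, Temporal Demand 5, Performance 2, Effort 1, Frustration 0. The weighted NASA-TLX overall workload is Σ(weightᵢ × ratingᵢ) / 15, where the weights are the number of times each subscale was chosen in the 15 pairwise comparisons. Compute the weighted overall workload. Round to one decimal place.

69.5

The tallies are the weights (they sum to 15).
Weighted sum = 3·75 + 4·51 + 5·82 + 2·73 + 1·57 + 0·76
            = 225 + 204 + 410 + 146 + 57 + 0 = 1042.
Overall workload = 1042 / 15 = 69.4667 ≈ 69.5.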